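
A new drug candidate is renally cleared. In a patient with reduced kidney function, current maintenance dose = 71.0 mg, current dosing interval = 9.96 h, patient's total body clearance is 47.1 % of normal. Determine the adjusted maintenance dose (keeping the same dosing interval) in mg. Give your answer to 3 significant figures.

33.4 mg

To keep the same average steady-state level, dosing rate must scale with clearance.
CL ratio = 47.1 / 100 = 0.4710
New dose (same interval) = 71.0 × 0.4710 = 33.44 mg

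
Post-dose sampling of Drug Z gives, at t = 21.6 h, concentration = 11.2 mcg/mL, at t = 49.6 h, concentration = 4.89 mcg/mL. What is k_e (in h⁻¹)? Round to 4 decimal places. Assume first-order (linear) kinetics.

k = ln(C₁/C₂) / (t₂ − t₁) = ln(11.2/4.89) / (49.6 − 21.6)
  = 0.8287 / 28.00 = 0.02960 h⁻¹

0.0296 h⁻¹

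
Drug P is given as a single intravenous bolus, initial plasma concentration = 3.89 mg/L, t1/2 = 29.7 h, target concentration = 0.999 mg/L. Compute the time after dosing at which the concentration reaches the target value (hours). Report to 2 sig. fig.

k = ln2 / t½ = 0.693147 / 29.7 = 0.02334 h⁻¹
t = ln(C₀ / C) / k = ln(3.890 / 0.999) / 0.02334
  = ln(3.894) / 0.02334 = 1.359 / 0.02334 = 58.23 h

58 h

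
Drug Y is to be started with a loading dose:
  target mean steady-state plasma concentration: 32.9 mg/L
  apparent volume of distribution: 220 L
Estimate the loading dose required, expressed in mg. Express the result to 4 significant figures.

LD = Css × Vd = 32.9 × 220 = 7238 mg

7238 mg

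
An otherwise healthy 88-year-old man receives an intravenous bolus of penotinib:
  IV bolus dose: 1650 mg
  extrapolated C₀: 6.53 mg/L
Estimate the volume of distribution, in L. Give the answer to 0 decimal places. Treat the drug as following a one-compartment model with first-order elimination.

253 L

Vd = Dose / C₀ = 1650 / 6.53 = 252.7 L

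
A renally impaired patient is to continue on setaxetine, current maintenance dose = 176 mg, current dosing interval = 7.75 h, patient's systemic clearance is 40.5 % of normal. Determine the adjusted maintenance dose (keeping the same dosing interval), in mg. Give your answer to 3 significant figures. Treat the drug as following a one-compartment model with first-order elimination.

71.3 mg

To keep the same average steady-state level, dosing rate must scale with clearance.
CL ratio = 40.5 / 100 = 0.4050
New dose (same interval) = 176 × 0.4050 = 71.28 mg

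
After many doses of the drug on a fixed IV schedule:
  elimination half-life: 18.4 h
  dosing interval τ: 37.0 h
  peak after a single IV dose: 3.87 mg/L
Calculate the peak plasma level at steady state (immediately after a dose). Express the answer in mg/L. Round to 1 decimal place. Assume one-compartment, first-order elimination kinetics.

k = ln2 / t½ = 0.693147 / 18.4 = 0.03767 h⁻¹
e^(−kτ) = e^(−0.03767 × 37.0) = 0.2481
Accumulation ratio R = 1 / (1 − e^(−kτ)) = 1 / (1 − 0.2481) = 1.330
Steady-state peak = C₀ × R = 3.87 × 1.330 = 5.147 mg/L

5.1 mg/L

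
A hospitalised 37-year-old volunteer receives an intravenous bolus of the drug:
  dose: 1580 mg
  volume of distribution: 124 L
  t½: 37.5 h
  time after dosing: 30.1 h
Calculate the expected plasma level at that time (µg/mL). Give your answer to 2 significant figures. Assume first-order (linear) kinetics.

7.3 µg/mL

C₀ = Dose / Vd = 1580 / 124 = 12.74 mg/L
k = ln2 / t½ = 0.693147 / 37.5 = 0.01848 h⁻¹
C = C₀ · e^(−k·t) = 12.74 × e^(−0.01848 × 30.1)
  = 12.74 × 0.5734 = 7.305 mg/L
(7.305 mg/L = 7.305 µg/mL)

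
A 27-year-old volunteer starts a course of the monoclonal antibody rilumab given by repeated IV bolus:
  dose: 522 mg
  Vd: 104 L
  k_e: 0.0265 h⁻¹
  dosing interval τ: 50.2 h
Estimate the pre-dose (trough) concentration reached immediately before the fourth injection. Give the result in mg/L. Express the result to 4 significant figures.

C₀ per dose = Dose / Vd = 522 / 104 = 5.019 mg/L
Fraction remaining after one interval: r = e^(−kτ) = e^(−0.02650 × 50.2) = 0.2644
Before dose 4, 3 doses have been given (aged 1τ, 2τ, 3τ).
C_trough = C₀ × (r + r² + … + r^3) = C₀ × r(1−r^3)/(1−r)
        = 5.019 × 0.2644 × (1 − 0.01848) / (1 − 0.2644) = 1.771 mg/L

1.771 mg/L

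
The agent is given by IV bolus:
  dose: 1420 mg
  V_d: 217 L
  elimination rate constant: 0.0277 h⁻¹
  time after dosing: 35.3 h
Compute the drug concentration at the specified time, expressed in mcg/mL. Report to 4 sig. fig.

C₀ = Dose / Vd = 1420 / 217 = 6.544 mg/L
C = C₀ · e^(−k·t) = 6.544 × e^(−0.02770 × 35.3)
  = 6.544 × 0.3761 = 2.461 mg/L
(2.461 mg/L = 2.461 mcg/mL)

2.461 mcg/mL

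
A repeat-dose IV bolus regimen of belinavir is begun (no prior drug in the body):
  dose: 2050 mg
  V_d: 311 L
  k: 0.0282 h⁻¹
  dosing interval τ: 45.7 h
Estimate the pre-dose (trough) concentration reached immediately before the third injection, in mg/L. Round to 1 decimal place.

2.3 mg/L

C₀ per dose = Dose / Vd = 2050 / 311 = 6.592 mg/L
Fraction remaining after one interval: r = e^(−kτ) = e^(−0.02820 × 45.7) = 0.2756
Before dose 3, 2 doses have been given (aged 1τ, 2τ).
C_trough = C₀ × (r + r²) = 6.592 × (0.2756 + 0.07596) = 2.317 mg/L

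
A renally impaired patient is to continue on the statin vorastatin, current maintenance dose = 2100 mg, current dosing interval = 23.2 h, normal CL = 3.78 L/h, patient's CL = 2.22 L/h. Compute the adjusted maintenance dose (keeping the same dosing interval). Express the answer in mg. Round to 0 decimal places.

1233 mg

To keep the same average steady-state level, dosing rate must scale with clearance.
CL ratio = 2.22 / 3.78 = 0.5873
New dose (same interval) = 2100 × 0.5873 = 1233 mg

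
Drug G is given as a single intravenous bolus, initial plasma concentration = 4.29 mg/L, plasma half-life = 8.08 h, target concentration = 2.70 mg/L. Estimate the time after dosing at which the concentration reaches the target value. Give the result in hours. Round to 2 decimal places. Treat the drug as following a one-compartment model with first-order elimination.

k = ln2 / t½ = 0.693147 / 8.08 = 0.08579 h⁻¹
t = ln(C₀ / C) / k = ln(4.290 / 2.70) / 0.08579
  = ln(1.589) / 0.08579 = 0.4631 / 0.08579 = 5.398 h

5.40 h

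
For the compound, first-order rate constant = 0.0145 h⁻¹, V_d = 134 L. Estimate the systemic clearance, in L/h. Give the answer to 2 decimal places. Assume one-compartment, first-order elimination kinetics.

1.94 L/h

CL = k × Vd = 0.0145 × 134 = 1.943 L/h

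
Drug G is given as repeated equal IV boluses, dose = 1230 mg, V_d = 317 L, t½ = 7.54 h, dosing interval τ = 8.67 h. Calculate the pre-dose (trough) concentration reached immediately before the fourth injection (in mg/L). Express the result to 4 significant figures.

C₀ per dose = Dose / Vd = 1230 / 317 = 3.880 mg/L
k = ln2 / t½ = 0.693147 / 7.54 = 0.09193 h⁻¹
Fraction remaining after one interval: r = e^(−kτ) = e^(−0.09193 × 8.67) = 0.4507
Before dose 4, 3 doses have been given (aged 1τ, 2τ, 3τ).
C_trough = C₀ × (r + r² + … + r^3) = C₀ × r(1−r^3)/(1−r)
        = 3.880 × 0.4507 × (1 − 0.09155) / (1 − 0.4507) = 2.892 mg/L

2.892 mg/L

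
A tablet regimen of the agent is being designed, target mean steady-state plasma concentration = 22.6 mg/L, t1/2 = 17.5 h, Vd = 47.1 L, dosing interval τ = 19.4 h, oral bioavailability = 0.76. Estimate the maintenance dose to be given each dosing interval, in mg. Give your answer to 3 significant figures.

k = ln2 / t½ = 0.693147 / 17.5 = 0.03961 h⁻¹
CL = k × Vd = 0.03961 × 47.1 = 1.866 L/h
At steady state, F × (Dose/τ) = Css × CL.
Dose = Css × CL × τ / F = 22.6 × 1.866 × 19.4 / 0.76 = 1076 mg

1080 mg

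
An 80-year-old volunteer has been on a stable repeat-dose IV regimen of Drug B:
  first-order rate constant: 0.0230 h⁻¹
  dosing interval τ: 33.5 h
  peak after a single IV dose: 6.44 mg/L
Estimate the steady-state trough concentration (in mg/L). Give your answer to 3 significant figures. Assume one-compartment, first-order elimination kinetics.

e^(−kτ) = e^(−0.02300 × 33.5) = 0.4628
Accumulation ratio R = 1 / (1 − e^(−kτ)) = 1 / (1 − 0.4628) = 1.862
Steady-state trough = C₀ × R × e^(−kτ) = 6.44 × 1.862 × 0.4628 = 5.550 mg/L

5.55 mg/L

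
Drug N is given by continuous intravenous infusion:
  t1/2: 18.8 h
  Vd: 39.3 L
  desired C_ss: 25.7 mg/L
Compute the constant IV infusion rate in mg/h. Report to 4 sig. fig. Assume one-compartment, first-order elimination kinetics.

k = ln2 / t½ = 0.693147 / 18.8 = 0.03687 h⁻¹
CL = k × Vd = 0.03687 × 39.3 = 1.449 L/h
At steady state, infusion rate R₀ = Css × CL = 25.7 × 1.449 = 37.24 mg/h

37.24 mg/h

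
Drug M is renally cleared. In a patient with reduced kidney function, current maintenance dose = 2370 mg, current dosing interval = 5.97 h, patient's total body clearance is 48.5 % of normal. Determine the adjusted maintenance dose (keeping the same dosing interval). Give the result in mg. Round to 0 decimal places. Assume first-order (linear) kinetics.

To keep the same average steady-state level, dosing rate must scale with clearance.
CL ratio = 48.5 / 100 = 0.4850
New dose (same interval) = 2370 × 0.4850 = 1149 mg

1149 mg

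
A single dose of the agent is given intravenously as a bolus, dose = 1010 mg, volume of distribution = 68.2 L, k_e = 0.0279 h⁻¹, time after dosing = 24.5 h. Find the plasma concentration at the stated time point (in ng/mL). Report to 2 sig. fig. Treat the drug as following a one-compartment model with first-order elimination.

7500 ng/mL

C₀ = Dose / Vd = 1010 / 68.2 = 14.81 mg/L
C = C₀ · e^(−k·t) = 14.81 × e^(−0.02790 × 24.5)
  = 14.81 × 0.5048 = 7.476 mg/L
Convert: 7.476 mg/L × 1000 = 7476 ng/mL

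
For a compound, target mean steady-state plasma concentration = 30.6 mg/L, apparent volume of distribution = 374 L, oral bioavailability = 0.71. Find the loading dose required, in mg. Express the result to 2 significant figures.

LD = Css × Vd / F = 30.6 × 374 / 0.71 = 16120 mg

16000 mg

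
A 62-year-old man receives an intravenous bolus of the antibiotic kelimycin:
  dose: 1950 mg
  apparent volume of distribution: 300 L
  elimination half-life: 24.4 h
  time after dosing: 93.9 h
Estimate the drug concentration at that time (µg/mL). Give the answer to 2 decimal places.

0.45 µg/mL

C₀ = Dose / Vd = 1950 / 300 = 6.500 mg/L
k = ln2 / t½ = 0.693147 / 24.4 = 0.02841 h⁻¹
C = C₀ · e^(−k·t) = 6.500 × e^(−0.02841 × 93.9)
  = 6.500 × 0.06941 = 0.4512 mg/L
(0.4512 mg/L = 0.4512 µg/mL)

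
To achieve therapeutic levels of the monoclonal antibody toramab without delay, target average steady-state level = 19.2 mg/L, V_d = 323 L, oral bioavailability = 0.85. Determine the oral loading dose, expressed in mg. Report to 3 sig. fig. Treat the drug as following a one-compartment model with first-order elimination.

7300 mg

LD = Css × Vd / F = 19.2 × 323 / 0.85 = 7296 mg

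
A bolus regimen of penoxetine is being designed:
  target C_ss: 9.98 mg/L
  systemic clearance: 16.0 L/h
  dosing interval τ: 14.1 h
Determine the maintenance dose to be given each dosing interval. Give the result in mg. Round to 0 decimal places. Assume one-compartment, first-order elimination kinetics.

At steady state, Dose/τ = Css × CL.
Dose = Css × CL × τ = 9.98 × 16.00 × 14.1 = 2251 mg

2251 mg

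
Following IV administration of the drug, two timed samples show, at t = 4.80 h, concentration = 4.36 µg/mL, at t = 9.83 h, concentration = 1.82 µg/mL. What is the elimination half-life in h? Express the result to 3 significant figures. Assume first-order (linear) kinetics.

3.99 h

k = ln(C₁/C₂) / (t₂ − t₁) = ln(4.36/1.82) / (9.83 − 4.80)
  = 0.8736 / 5.030 = 0.1737 h⁻¹
t½ = ln2 / k = 0.693147 / 0.1737 = 3.990 h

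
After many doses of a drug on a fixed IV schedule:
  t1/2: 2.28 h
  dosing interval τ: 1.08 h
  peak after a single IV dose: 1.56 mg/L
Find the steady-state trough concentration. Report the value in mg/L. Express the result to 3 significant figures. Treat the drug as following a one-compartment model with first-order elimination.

4.01 mg/L

k = ln2 / t½ = 0.693147 / 2.28 = 0.3040 h⁻¹
e^(−kτ) = e^(−0.3040 × 1.08) = 0.7201
Accumulation ratio R = 1 / (1 − e^(−kτ)) = 1 / (1 − 0.7201) = 3.573
Steady-state trough = C₀ × R × e^(−kτ) = 1.56 × 3.573 × 0.7201 = 4.014 mg/L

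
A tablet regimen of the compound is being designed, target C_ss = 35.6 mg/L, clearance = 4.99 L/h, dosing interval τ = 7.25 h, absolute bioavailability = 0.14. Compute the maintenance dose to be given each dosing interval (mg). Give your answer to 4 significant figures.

At steady state, F × (Dose/τ) = Css × CL.
Dose = Css × CL × τ / F = 35.6 × 4.990 × 7.25 / 0.14 = 9199 mg

9199 mg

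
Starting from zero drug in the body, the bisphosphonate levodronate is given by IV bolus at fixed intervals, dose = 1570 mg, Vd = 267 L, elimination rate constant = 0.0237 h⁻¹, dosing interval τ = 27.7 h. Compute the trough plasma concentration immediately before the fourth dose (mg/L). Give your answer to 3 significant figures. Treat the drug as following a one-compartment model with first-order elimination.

C₀ per dose = Dose / Vd = 1570 / 267 = 5.880 mg/L
Fraction remaining after one interval: r = e^(−kτ) = e^(−0.02370 × 27.7) = 0.5187
Before dose 4, 3 doses have been given (aged 1τ, 2τ, 3τ).
C_trough = C₀ × (r + r² + … + r^3) = C₀ × r(1−r^3)/(1−r)
        = 5.880 × 0.5187 × (1 − 0.1396) / (1 − 0.5187) = 5.452 mg/L

5.45 mg/L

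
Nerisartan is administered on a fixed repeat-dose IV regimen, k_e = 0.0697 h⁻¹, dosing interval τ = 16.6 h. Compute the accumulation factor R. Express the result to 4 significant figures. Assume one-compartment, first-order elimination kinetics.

e^(−kτ) = e^(−0.06970 × 16.6) = 0.3144
Accumulation ratio R = 1 / (1 − e^(−kτ)) = 1 / (1 − 0.3144) = 1.459

1.459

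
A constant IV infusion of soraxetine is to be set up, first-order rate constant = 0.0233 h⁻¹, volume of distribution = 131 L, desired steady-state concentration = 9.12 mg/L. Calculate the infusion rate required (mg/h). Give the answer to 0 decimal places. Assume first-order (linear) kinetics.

CL = k × Vd = 0.02330 × 131 = 3.052 L/h
At steady state, infusion rate R₀ = Css × CL = 9.12 × 3.052 = 27.83 mg/h

28 mg/h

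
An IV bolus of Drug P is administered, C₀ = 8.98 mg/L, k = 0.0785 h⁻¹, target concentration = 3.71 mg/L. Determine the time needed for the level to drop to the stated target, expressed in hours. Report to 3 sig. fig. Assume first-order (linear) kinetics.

11.3 h

t = ln(C₀ / C) / k = ln(8.980 / 3.71) / 0.07850
  = ln(2.420) / 0.07850 = 0.8838 / 0.07850 = 11.26 h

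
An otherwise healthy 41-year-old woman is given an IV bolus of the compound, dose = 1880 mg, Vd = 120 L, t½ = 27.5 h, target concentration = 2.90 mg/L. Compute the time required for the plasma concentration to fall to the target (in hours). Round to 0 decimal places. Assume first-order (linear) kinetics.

67 h

C₀ = Dose / Vd = 1880 / 120 = 15.67 mg/L
k = ln2 / t½ = 0.693147 / 27.5 = 0.02521 h⁻¹
t = ln(C₀ / C) / k = ln(15.67 / 2.90) / 0.02521
  = ln(5.403) / 0.02521 = 1.687 / 0.02521 = 66.92 h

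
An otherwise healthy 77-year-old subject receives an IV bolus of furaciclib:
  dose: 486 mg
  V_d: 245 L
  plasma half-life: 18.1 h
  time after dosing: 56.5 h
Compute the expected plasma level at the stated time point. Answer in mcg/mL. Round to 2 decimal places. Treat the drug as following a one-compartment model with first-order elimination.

C₀ = Dose / Vd = 486.0 / 245 = 1.984 mg/L
k = ln2 / t½ = 0.693147 / 18.1 = 0.03830 h⁻¹
C = C₀ · e^(−k·t) = 1.984 × e^(−0.03830 × 56.5)
  = 1.984 × 0.1149 = 0.2280 mg/L
(0.2280 mg/L = 0.2280 mcg/mL)

0.23 mcg/mL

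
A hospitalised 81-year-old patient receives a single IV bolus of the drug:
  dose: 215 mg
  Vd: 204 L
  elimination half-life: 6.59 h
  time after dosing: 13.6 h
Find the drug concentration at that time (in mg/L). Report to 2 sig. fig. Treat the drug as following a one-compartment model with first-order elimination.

0.25 mg/L

C₀ = Dose / Vd = 215.0 / 204 = 1.054 mg/L
k = ln2 / t½ = 0.693147 / 6.59 = 0.1052 h⁻¹
C = C₀ · e^(−k·t) = 1.054 × e^(−0.1052 × 13.6)
  = 1.054 × 0.2391 = 0.2520 mg/L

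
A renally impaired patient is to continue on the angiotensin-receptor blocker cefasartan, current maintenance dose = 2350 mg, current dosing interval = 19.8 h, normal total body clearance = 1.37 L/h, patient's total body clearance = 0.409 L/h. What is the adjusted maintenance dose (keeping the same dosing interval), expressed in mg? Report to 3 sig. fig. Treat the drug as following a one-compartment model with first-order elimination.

To keep the same average steady-state level, dosing rate must scale with clearance.
CL ratio = 0.409 / 1.37 = 0.2985
New dose (same interval) = 2350 × 0.2985 = 701.5 mg

702 mg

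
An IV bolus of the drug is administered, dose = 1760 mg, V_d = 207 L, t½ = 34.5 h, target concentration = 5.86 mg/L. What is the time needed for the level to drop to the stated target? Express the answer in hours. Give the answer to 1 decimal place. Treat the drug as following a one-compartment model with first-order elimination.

C₀ = Dose / Vd = 1760 / 207 = 8.502 mg/L
k = ln2 / t½ = 0.693147 / 34.5 = 0.02009 h⁻¹
t = ln(C₀ / C) / k = ln(8.502 / 5.86) / 0.02009
  = ln(1.451) / 0.02009 = 0.3723 / 0.02009 = 18.53 h

18.5 h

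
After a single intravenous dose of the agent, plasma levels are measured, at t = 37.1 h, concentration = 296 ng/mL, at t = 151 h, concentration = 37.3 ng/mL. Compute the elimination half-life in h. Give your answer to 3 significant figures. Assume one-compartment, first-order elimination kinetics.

k = ln(C₁/C₂) / (t₂ − t₁) = ln(296/37.3) / (151 − 37.1)
  = 2.071 / 113.9 = 0.01818 h⁻¹
t½ = ln2 / k = 0.693147 / 0.01818 = 38.13 h

38.1 h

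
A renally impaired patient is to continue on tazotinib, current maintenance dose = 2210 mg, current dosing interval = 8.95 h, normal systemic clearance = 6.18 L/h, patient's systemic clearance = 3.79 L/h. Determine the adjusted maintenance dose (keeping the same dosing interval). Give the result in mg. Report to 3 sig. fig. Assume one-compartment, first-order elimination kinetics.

To keep the same average steady-state level, dosing rate must scale with clearance.
CL ratio = 3.79 / 6.18 = 0.6133
New dose (same interval) = 2210 × 0.6133 = 1355 mg

1360 mg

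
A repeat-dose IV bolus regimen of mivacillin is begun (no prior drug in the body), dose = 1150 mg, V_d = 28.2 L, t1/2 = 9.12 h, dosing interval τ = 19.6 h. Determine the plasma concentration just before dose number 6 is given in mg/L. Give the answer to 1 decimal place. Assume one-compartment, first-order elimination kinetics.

C₀ per dose = Dose / Vd = 1150 / 28.2 = 40.78 mg/L
k = ln2 / t½ = 0.693147 / 9.12 = 0.07600 h⁻¹
Fraction remaining after one interval: r = e^(−kτ) = e^(−0.07600 × 19.6) = 0.2255
Before dose 6, 5 doses have been given (aged 1τ, 2τ, 3τ, 4τ, 5τ).
C_trough = C₀ × (r + r² + … + r^5) = C₀ × r(1−r^5)/(1−r)
        = 40.78 × 0.2255 × (1 − 0.0005831) / (1 − 0.2255) = 11.87 mg/L

11.9 mg/L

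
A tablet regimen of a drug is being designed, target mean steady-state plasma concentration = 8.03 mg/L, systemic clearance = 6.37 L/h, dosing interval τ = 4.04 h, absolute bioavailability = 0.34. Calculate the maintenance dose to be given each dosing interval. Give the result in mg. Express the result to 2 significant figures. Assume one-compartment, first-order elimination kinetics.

610 mg

At steady state, F × (Dose/τ) = Css × CL.
Dose = Css × CL × τ / F = 8.03 × 6.370 × 4.04 / 0.34 = 607.8 mg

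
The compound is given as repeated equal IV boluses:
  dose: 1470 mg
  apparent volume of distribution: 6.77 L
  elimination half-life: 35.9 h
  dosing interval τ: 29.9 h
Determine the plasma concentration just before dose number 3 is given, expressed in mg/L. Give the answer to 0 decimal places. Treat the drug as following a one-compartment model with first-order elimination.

C₀ per dose = Dose / Vd = 1470 / 6.77 = 217.1 mg/L
k = ln2 / t½ = 0.693147 / 35.9 = 0.01931 h⁻¹
Fraction remaining after one interval: r = e^(−kτ) = e^(−0.01931 × 29.9) = 0.5614
Before dose 3, 2 doses have been given (aged 1τ, 2τ).
C_trough = C₀ × (r + r²) = 217.1 × (0.5614 + 0.3152) = 190.3 mg/L

190 mg/L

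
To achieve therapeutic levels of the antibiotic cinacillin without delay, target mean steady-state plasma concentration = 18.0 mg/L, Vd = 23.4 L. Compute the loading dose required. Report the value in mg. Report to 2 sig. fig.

420 mg

LD = Css × Vd = 18.0 × 23.4 = 421.2 mg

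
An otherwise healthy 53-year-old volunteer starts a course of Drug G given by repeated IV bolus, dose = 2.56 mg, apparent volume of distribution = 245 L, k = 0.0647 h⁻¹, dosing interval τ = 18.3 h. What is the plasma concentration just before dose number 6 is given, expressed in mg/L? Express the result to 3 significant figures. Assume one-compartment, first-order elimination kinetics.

C₀ per dose = Dose / Vd = 2.56 / 245 = 0.01045 mg/L
Fraction remaining after one interval: r = e^(−kτ) = e^(−0.06470 × 18.3) = 0.3060
Before dose 6, 5 doses have been given (aged 1τ, 2τ, 3τ, 4τ, 5τ).
C_trough = C₀ × (r + r² + … + r^5) = C₀ × r(1−r^5)/(1−r)
        = 0.01045 × 0.3060 × (1 − 0.002683) / (1 − 0.3060) = 0.004595 mg/L

0.00460 mg/L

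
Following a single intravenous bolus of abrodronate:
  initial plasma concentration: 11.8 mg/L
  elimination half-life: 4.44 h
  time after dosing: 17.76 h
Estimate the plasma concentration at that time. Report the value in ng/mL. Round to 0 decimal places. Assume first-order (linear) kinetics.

k = ln2 / t½ = 0.693147 / 4.44 = 0.1561 h⁻¹
t / t½ = 17.76 / 4.44 = 4 half-lives
C = C₀ × (1/2)^4 = 11.80 × 0.06250 = 0.7375 mg/L
Convert: 0.7375 mg/L × 1000 = 737.5 ng/mL

738 ng/mL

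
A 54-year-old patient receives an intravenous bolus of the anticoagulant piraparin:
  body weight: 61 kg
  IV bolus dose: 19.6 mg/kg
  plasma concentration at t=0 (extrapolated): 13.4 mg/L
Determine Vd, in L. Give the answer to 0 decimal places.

89 L

Dose = 19.6 × 61 = 1196 mg
Vd = Dose / C₀ = 1196 / 13.4 = 89.25 L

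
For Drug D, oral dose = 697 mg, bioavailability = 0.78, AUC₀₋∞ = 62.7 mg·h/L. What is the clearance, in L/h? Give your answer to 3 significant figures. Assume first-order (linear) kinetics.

CL = F·Dose / AUC = 0.78 × 697 / 62.7 = 8.671 L/h

8.67 L/h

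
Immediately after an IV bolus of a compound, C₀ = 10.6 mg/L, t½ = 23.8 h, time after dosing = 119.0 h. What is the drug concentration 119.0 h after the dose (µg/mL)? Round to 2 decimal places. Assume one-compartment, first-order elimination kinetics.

0.33 µg/mL

k = ln2 / t½ = 0.693147 / 23.8 = 0.02912 h⁻¹
t / t½ = 119.0 / 23.8 = 5 half-lives
C = C₀ × (1/2)^5 = 10.60 × 0.03125 = 0.3313 mg/L
(0.3313 mg/L = 0.3313 µg/mL)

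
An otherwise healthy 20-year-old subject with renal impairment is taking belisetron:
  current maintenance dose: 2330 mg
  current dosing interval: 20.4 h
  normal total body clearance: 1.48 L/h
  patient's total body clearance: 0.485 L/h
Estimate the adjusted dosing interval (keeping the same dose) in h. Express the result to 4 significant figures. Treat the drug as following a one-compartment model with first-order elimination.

62.25 h

To keep the same average steady-state level, dosing rate must scale with clearance.
CL ratio = 0.485 / 1.48 = 0.3277
New interval (same dose) = 20.4 / 0.3277 = 62.25 h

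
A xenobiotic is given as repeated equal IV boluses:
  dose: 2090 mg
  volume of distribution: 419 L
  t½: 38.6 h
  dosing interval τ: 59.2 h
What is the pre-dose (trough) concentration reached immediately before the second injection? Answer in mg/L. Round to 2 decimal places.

C₀ per dose = Dose / Vd = 2090 / 419 = 4.988 mg/L
k = ln2 / t½ = 0.693147 / 38.6 = 0.01796 h⁻¹
Fraction remaining after one interval: r = e^(−kτ) = e^(−0.01796 × 59.2) = 0.3453
Before dose 2, 1 dose has been given (aged 1τ).
C_trough = C₀ × r = 4.988 × 0.3453 = 1.722 mg/L

1.72 mg/L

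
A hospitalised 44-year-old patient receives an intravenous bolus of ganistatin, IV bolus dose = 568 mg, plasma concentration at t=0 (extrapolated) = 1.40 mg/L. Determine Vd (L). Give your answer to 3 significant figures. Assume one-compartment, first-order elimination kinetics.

Vd = Dose / C₀ = 568.0 / 1.40 = 405.7 L

406 L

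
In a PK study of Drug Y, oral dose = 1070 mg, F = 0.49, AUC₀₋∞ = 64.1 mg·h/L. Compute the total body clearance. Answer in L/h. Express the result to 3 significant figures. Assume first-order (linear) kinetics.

8.18 L/h

CL = F·Dose / AUC = 0.49 × 1070 / 64.1 = 8.179 L/h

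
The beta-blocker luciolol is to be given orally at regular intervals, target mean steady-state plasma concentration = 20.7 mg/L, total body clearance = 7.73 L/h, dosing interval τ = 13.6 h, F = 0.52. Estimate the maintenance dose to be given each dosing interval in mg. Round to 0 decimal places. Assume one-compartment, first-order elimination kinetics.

4185 mg

At steady state, F × (Dose/τ) = Css × CL.
Dose = Css × CL × τ / F = 20.7 × 7.730 × 13.6 / 0.52 = 4185 mg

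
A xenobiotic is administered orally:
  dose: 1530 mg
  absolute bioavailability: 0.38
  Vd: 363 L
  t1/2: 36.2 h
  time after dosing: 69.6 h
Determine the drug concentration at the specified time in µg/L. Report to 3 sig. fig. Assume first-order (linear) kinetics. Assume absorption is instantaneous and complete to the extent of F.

Amount reaching circulation = F × Dose = 0.38 × 1530 = 581.4 mg
C₀ = F·Dose / Vd = 581.4 / 363 = 1.602 mg/L
k = ln2 / t½ = 0.693147 / 36.2 = 0.01915 h⁻¹
C = C₀ · e^(−k·t) = 1.602 × e^(−0.01915 × 69.6)
  = 1.602 × 0.2637 = 0.4224 mg/L
Convert: 0.4224 mg/L × 1000 = 422.4 µg/L

422 µg/L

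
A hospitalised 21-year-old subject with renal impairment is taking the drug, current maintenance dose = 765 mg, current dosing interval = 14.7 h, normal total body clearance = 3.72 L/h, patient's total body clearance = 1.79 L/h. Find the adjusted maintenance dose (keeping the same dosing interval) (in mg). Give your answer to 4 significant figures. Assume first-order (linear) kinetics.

To keep the same average steady-state level, dosing rate must scale with clearance.
CL ratio = 1.79 / 3.72 = 0.4812
New dose (same interval) = 765 × 0.4812 = 368.1 mg

368.1 mg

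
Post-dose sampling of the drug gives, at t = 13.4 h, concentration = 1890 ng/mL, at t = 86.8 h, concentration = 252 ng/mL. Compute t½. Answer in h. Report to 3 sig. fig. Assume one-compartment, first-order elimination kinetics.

25.3 h

k = ln(C₁/C₂) / (t₂ − t₁) = ln(1890/252) / (86.8 − 13.4)
  = 2.015 / 73.40 = 0.02745 h⁻¹
t½ = ln2 / k = 0.693147 / 0.02745 = 25.25 h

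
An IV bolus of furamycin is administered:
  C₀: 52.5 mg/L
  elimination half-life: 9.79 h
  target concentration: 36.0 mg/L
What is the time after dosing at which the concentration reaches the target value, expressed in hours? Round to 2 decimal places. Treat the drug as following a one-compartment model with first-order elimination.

5.33 h

k = ln2 / t½ = 0.693147 / 9.79 = 0.07080 h⁻¹
t = ln(C₀ / C) / k = ln(52.50 / 36.0) / 0.07080
  = ln(1.458) / 0.07080 = 0.3771 / 0.07080 = 5.326 h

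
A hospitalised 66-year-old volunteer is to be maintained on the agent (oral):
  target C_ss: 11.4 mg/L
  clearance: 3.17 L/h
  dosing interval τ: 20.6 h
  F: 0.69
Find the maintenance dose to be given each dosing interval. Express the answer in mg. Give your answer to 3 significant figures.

1080 mg

At steady state, F × (Dose/τ) = Css × CL.
Dose = Css × CL × τ / F = 11.4 × 3.170 × 20.6 / 0.69 = 1079 mg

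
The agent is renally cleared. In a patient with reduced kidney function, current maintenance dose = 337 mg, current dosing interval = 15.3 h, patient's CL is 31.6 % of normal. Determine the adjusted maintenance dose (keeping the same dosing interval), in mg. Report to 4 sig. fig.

106.5 mg

To keep the same average steady-state level, dosing rate must scale with clearance.
CL ratio = 31.6 / 100 = 0.3160
New dose (same interval) = 337 × 0.3160 = 106.5 mg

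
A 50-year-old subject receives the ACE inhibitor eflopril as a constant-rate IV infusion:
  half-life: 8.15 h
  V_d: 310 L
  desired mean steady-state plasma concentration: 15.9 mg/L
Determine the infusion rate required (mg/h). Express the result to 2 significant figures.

420 mg/h

k = ln2 / t½ = 0.693147 / 8.15 = 0.08505 h⁻¹
CL = k × Vd = 0.08505 × 310 = 26.37 L/h
At steady state, infusion rate R₀ = Css × CL = 15.9 × 26.37 = 419.3 mg/h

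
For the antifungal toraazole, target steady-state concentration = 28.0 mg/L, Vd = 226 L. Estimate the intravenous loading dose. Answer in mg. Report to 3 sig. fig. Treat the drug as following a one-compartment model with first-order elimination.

LD = Css × Vd = 28.0 × 226 = 6328 mg

6330 mg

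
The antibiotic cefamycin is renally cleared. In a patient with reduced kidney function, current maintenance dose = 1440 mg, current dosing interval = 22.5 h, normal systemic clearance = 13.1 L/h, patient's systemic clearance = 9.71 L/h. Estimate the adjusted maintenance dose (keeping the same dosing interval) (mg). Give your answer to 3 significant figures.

1070 mg

To keep the same average steady-state level, dosing rate must scale with clearance.
CL ratio = 9.71 / 13.1 = 0.7412
New dose (same interval) = 1440 × 0.7412 = 1067 mg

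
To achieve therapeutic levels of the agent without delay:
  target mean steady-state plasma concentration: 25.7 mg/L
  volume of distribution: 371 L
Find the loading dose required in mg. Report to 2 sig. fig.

LD = Css × Vd = 25.7 × 371 = 9535 mg

9500 mg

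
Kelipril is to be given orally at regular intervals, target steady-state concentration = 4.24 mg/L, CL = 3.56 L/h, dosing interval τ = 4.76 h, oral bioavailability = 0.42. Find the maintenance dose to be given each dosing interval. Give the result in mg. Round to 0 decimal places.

171 mg

At steady state, F × (Dose/τ) = Css × CL.
Dose = Css × CL × τ / F = 4.24 × 3.560 × 4.76 / 0.42 = 171.1 mg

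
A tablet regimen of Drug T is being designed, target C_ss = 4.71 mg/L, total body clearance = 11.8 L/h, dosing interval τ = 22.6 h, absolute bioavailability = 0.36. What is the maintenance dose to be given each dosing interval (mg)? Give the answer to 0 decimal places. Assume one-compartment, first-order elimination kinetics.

At steady state, F × (Dose/τ) = Css × CL.
Dose = Css × CL × τ / F = 4.71 × 11.80 × 22.6 / 0.36 = 3489 mg

3489 mg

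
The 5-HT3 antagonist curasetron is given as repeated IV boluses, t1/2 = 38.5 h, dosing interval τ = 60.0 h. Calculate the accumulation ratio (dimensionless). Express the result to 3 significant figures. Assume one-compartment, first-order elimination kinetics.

1.51

k = ln2 / t½ = 0.693147 / 38.5 = 0.01800 h⁻¹
e^(−kτ) = e^(−0.01800 × 60.0) = 0.3396
Accumulation ratio R = 1 / (1 − e^(−kτ)) = 1 / (1 − 0.3396) = 1.514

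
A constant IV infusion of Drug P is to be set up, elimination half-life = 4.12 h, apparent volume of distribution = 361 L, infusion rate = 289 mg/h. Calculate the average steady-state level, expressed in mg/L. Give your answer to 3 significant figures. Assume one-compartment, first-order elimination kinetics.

k = ln2 / t½ = 0.693147 / 4.12 = 0.1682 h⁻¹
CL = k × Vd = 0.1682 × 361 = 60.72 L/h
At steady state Css = R₀ / CL = 289 / 60.72 = 4.760 mg/L

4.76 mg/L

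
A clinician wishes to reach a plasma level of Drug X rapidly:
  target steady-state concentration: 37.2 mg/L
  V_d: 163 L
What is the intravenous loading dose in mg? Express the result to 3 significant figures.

LD = Css × Vd = 37.2 × 163 = 6064 mg

6060 mg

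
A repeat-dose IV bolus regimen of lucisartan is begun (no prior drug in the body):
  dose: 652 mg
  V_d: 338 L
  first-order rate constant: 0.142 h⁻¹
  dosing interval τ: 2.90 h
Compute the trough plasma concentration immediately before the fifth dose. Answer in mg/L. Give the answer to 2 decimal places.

3.06 mg/L

C₀ per dose = Dose / Vd = 652 / 338 = 1.929 mg/L
Fraction remaining after one interval: r = e^(−kτ) = e^(−0.1420 × 2.90) = 0.6625
Before dose 5, 4 doses have been given (aged 1τ, 2τ, 3τ, 4τ).
C_trough = C₀ × (r + r² + … + r^4) = C₀ × r(1−r^4)/(1−r)
        = 1.929 × 0.6625 × (1 − 0.1926) / (1 − 0.6625) = 3.057 mg/L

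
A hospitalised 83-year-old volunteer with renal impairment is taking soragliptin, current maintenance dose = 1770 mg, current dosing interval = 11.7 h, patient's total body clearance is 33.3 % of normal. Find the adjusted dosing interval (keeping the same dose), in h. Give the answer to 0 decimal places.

35 h

To keep the same average steady-state level, dosing rate must scale with clearance.
CL ratio = 33.3 / 100 = 0.3330
New interval (same dose) = 11.7 / 0.3330 = 35.14 h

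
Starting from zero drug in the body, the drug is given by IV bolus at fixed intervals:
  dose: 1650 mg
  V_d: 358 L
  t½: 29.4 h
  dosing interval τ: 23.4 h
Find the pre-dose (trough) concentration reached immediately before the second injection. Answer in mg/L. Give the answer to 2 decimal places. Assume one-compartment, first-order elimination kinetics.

C₀ per dose = Dose / Vd = 1650 / 358 = 4.609 mg/L
k = ln2 / t½ = 0.693147 / 29.4 = 0.02358 h⁻¹
Fraction remaining after one interval: r = e^(−kτ) = e^(−0.02358 × 23.4) = 0.5759
Before dose 2, 1 dose has been given (aged 1τ).
C_trough = C₀ × r = 4.609 × 0.5759 = 2.654 mg/L

2.65 mg/L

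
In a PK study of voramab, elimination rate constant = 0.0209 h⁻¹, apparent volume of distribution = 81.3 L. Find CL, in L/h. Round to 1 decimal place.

CL = k × Vd = 0.0209 × 81.3 = 1.699 L/h

1.7 L/h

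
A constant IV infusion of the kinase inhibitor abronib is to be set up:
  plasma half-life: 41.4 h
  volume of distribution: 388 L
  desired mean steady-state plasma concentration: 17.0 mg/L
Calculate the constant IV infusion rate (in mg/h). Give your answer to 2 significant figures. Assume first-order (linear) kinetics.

110 mg/h

k = ln2 / t½ = 0.693147 / 41.4 = 0.01674 h⁻¹
CL = k × Vd = 0.01674 × 388 = 6.495 L/h
At steady state, infusion rate R₀ = Css × CL = 17.0 × 6.495 = 110.4 mg/h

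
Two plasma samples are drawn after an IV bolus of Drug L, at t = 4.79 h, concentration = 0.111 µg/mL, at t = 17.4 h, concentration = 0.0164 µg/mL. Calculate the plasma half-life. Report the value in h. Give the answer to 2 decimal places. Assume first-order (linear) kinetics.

4.57 h

k = ln(C₁/C₂) / (t₂ − t₁) = ln(0.111/0.0164) / (17.4 − 4.79)
  = 1.912 / 12.61 = 0.1516 h⁻¹
t½ = ln2 / k = 0.693147 / 0.1516 = 4.572 h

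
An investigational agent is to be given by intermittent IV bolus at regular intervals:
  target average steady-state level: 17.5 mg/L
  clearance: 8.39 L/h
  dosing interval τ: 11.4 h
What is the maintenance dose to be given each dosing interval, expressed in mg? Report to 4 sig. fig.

At steady state, Dose/τ = Css × CL.
Dose = Css × CL × τ = 17.5 × 8.390 × 11.4 = 1674 mg

1674 mg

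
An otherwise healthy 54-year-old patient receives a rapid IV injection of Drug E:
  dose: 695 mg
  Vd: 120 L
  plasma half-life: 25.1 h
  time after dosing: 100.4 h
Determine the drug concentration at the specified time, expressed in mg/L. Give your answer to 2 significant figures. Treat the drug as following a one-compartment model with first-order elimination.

0.36 mg/L

C₀ = Dose / Vd = 695.0 / 120 = 5.792 mg/L
k = ln2 / t½ = 0.693147 / 25.1 = 0.02762 h⁻¹
t / t½ = 100.4 / 25.1 = 4 half-lives
C = C₀ × (1/2)^4 = 5.792 × 0.06250 = 0.3620 mg/L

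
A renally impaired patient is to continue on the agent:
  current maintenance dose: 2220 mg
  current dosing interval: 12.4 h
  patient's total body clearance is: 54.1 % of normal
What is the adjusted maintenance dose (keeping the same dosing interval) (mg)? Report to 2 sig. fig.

1200 mg

To keep the same average steady-state level, dosing rate must scale with clearance.
CL ratio = 54.1 / 100 = 0.5410
New dose (same interval) = 2220 × 0.5410 = 1201 mg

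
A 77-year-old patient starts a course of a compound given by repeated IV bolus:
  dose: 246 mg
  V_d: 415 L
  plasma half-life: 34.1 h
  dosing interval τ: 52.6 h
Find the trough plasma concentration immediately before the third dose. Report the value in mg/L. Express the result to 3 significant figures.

0.273 mg/L

C₀ per dose = Dose / Vd = 246 / 415 = 0.5928 mg/L
k = ln2 / t½ = 0.693147 / 34.1 = 0.02033 h⁻¹
Fraction remaining after one interval: r = e^(−kτ) = e^(−0.02033 × 52.6) = 0.3432
Before dose 3, 2 doses have been given (aged 1τ, 2τ).
C_trough = C₀ × (r + r²) = 0.5928 × (0.3432 + 0.1178) = 0.2733 mg/L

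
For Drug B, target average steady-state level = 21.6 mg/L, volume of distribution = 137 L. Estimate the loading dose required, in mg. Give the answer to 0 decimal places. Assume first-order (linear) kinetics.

2959 mg

LD = Css × Vd = 21.6 × 137 = 2959 mg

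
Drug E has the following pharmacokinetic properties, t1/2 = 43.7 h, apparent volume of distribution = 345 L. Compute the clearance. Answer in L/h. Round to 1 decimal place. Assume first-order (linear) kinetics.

5.5 L/h

k = ln2 / t½ = 0.693147 / 43.7 = 0.01586 h⁻¹
CL = k × Vd = 0.01586 × 345 = 5.472 L/h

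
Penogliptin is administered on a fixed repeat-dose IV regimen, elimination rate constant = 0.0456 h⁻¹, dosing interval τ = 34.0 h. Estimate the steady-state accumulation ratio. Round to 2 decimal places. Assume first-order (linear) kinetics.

1.27

e^(−kτ) = e^(−0.04560 × 34.0) = 0.2122
Accumulation ratio R = 1 / (1 − e^(−kτ)) = 1 / (1 − 0.2122) = 1.269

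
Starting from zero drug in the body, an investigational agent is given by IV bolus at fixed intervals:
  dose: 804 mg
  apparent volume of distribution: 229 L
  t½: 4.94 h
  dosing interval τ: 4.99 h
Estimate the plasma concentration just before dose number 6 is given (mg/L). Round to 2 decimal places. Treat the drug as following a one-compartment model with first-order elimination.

3.36 mg/L

C₀ per dose = Dose / Vd = 804 / 229 = 3.511 mg/L
k = ln2 / t½ = 0.693147 / 4.94 = 0.1403 h⁻¹
Fraction remaining after one interval: r = e^(−kτ) = e^(−0.1403 × 4.99) = 0.4965
Before dose 6, 5 doses have been given (aged 1τ, 2τ, 3τ, 4τ, 5τ).
C_trough = C₀ × (r + r² + … + r^5) = C₀ × r(1−r^5)/(1−r)
        = 3.511 × 0.4965 × (1 − 0.03017) / (1 − 0.4965) = 3.358 mg/L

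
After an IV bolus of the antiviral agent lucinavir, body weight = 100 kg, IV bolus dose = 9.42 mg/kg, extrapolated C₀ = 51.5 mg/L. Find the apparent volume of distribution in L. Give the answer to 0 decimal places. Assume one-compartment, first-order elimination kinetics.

18 L

Dose = 9.42 × 100 = 942.0 mg
Vd = Dose / C₀ = 942.0 / 51.5 = 18.29 L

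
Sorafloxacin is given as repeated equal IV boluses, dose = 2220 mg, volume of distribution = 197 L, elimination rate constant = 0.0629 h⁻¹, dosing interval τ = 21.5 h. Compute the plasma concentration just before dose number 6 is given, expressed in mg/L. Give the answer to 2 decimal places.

C₀ per dose = Dose / Vd = 2220 / 197 = 11.27 mg/L
Fraction remaining after one interval: r = e^(−kτ) = e^(−0.06290 × 21.5) = 0.2586
Before dose 6, 5 doses have been given (aged 1τ, 2τ, 3τ, 4τ, 5τ).
C_trough = C₀ × (r + r² + … + r^5) = C₀ × r(1−r^5)/(1−r)
        = 11.27 × 0.2586 × (1 − 0.001156) / (1 − 0.2586) = 3.926 mg/L

3.93 mg/L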